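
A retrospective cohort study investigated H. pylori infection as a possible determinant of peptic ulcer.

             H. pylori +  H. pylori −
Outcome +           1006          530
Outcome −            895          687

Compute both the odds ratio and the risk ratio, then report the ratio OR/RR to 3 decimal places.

Reading the table with exposure as columns: a = 1006 (H. pylori +, case), b = 895 (H. pylori +, non-case), c = 530 (H. pylori −, case), d = 687.
OR = (1006·687)/(895·530) = 691122/474350 = 1.45699
Risk in exposed = 1006/1901 = 0.52920; risk in unexposed = 530/1217 = 0.43550; RR = 1.21515
OR/RR = 1.45699 / 1.21515 = 1.19902
The outcome is not rare, so the OR lies further from 1 than the RR.

1.199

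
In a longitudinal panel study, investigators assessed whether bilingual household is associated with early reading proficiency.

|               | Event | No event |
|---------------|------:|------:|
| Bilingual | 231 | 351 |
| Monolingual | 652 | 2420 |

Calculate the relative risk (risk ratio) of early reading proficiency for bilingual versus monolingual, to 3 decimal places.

1.870

Cells: a = 231, b = 351, c = 652, d = 2420.
Risk in exposed = 231/582 = 0.39691; risk in unexposed = 652/3072 = 0.21224.
RR = 0.39691 / 0.21224 = 1.87009
The risk among the exposed is 1.87 times that among the unexposed.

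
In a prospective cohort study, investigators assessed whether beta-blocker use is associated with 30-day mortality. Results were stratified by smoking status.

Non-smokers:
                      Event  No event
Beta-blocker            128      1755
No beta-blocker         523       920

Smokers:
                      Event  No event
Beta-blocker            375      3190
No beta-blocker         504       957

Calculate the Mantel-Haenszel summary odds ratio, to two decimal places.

0.18

OR_MH = Σ(aᵢdᵢ/nᵢ) / Σ(bᵢcᵢ/nᵢ), where nᵢ is the stratum total.
Stratum 1 (Non-smokers): n = 3326; a·d/n = 128·920/3326 = 35.4059; b·c/n = 1755·523/3326 = 275.9666
Stratum 2 (Smokers): n = 5026; a·d/n = 375·957/5026 = 71.4037; b·c/n = 3190·504/5026 = 319.8886
OR_MH = (35.4059 + 71.4037) / (275.9666 + 319.8886) = 106.8096 / 595.8552 = 0.17925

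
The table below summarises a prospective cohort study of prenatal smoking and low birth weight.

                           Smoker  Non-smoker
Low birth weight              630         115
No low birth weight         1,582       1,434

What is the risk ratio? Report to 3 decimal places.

3.836

Reading the table with exposure as columns: a = 630 (Smoker, case), b = 1582 (Smoker, non-case), c = 115 (Non-smoker, case), d = 1434.
Risk in exposed = 630/2212 = 0.28481; risk in unexposed = 115/1549 = 0.07424.
RR = 0.28481 / 0.07424 = 3.83627
The risk among the exposed is 3.84 times that among the unexposed.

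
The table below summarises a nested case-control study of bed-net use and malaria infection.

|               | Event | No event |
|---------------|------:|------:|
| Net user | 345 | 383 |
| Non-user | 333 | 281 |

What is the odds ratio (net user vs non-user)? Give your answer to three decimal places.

Cells: a = 345, b = 383, c = 333, d = 281.
OR = (a·d)/(b·c) = (345 × 281) / (383 × 333) = 96945 / 127539 = 0.76012
Exposure is associated with lower odds of malaria infection (OR = 0.76 < 1).

0.760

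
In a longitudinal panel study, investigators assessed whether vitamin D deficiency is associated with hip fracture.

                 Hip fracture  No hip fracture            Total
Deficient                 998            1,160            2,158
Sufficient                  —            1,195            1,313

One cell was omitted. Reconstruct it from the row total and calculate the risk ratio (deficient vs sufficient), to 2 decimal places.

5.15

The missing cell is in the unexposed row: 1313 − 1195 = 118.
So a = 998, b = 1160, c = 118, d = 1195.
RR = [a/(a+b)] / [c/(c+d)] = (998/2158) / (118/1313) = 0.46247/0.08987 = 5.14591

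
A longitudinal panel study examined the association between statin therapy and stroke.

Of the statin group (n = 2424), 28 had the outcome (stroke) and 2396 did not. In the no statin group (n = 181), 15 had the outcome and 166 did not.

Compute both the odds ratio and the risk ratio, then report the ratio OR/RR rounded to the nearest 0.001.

From the description: a = 28, b = 2396, c = 15, d = 166.
OR = (28·166)/(2396·15) = 4648/35940 = 0.12933
Risk in exposed = 28/2424 = 0.01155; risk in unexposed = 15/181 = 0.08287; RR = 0.13938
OR/RR = 0.12933 / 0.13938 = 0.92784
The outcome is rare in both groups, so OR ≈ RR (ratio near 1).

0.928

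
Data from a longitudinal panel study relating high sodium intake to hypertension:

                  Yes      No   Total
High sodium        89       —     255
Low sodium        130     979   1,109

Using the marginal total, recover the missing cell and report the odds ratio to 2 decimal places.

The missing cell is in the exposed row: 255 − 89 = 166.
So a = 89, b = 166, c = 130, d = 979.
OR = (a·d)/(b·c) = (89 × 979) / (166 × 130) = 87131 / 21580 = 4.03758

4.04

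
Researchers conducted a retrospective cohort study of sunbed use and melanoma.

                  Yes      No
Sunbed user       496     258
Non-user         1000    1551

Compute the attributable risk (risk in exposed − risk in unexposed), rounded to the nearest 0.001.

0.266

Cells: a = 496, b = 258, c = 1000, d = 1551.
Risk in exposed = 496/754 = 0.657825; risk in unexposed = 1000/2551 = 0.392003.
Risk difference = 0.657825 − 0.392003 = 0.265822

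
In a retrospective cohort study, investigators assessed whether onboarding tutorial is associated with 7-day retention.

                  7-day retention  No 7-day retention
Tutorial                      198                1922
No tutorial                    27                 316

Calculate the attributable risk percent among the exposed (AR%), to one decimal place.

15.7

Cells: a = 198, b = 1922, c = 27, d = 316.
Risk in exposed = 198/2120 = 0.09340; risk in unexposed = 27/343 = 0.07872.
RR = 0.09340/0.07872 = 1.18648
AR% = (RR − 1)/RR × 100 = (1.18648 − 1)/1.18648 × 100 = 15.7169%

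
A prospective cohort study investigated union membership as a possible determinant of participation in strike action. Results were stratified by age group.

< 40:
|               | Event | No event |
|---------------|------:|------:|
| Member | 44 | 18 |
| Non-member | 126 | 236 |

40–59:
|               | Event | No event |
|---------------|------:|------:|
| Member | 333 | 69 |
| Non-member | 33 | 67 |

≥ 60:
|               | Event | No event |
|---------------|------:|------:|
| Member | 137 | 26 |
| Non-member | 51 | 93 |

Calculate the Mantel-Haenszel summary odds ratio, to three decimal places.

7.775

OR_MH = Σ(aᵢdᵢ/nᵢ) / Σ(bᵢcᵢ/nᵢ), where nᵢ is the stratum total.
Stratum 1 (< 40): n = 424; a·d/n = 44·236/424 = 24.4906; b·c/n = 18·126/424 = 5.3491
Stratum 2 (40–59): n = 502; a·d/n = 333·67/502 = 44.4442; b·c/n = 69·33/502 = 4.5359
Stratum 3 (≥ 60): n = 307; a·d/n = 137·93/307 = 41.5016; b·c/n = 26·51/307 = 4.3192
OR_MH = (24.4906 + 44.4442 + 41.5016) / (5.3491 + 4.5359 + 4.3192) = 110.4364 / 14.2041 = 7.77495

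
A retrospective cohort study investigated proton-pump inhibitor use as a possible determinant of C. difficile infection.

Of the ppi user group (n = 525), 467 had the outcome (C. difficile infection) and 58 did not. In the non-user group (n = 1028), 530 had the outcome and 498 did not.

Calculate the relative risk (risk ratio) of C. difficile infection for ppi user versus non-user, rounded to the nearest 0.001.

From the description: a = 467, b = 58, c = 530, d = 498.
Risk in exposed = 467/525 = 0.88952; risk in unexposed = 530/1028 = 0.51556.
RR = 0.88952 / 0.51556 = 1.72534
The risk among the exposed is 1.73 times that among the unexposed.

1.725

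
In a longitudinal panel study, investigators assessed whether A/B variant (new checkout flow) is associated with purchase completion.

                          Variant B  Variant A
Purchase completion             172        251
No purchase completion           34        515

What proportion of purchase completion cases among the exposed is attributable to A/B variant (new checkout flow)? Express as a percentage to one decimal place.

60.8

Reading the table with exposure as columns: a = 172 (Variant B, case), b = 34 (Variant B, non-case), c = 251 (Variant A, case), d = 515.
Risk in exposed = 172/206 = 0.83495; risk in unexposed = 251/766 = 0.32768.
RR = 0.83495/0.32768 = 2.54810
AR% = (RR − 1)/RR × 100 = (2.54810 − 1)/2.54810 × 100 = 60.7551%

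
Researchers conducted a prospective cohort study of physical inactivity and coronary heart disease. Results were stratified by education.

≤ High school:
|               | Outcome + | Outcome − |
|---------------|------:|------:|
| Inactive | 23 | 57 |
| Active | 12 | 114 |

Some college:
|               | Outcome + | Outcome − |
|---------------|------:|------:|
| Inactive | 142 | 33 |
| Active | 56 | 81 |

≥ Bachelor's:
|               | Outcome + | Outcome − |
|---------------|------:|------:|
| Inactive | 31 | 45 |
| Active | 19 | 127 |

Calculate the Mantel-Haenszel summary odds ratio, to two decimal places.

5.14

OR_MH = Σ(aᵢdᵢ/nᵢ) / Σ(bᵢcᵢ/nᵢ), where nᵢ is the stratum total.
Stratum 1 (≤ High school): n = 206; a·d/n = 23·114/206 = 12.7282; b·c/n = 57·12/206 = 3.3204
Stratum 2 (Some college): n = 312; a·d/n = 142·81/312 = 36.8654; b·c/n = 33·56/312 = 5.9231
Stratum 3 (≥ Bachelor's): n = 222; a·d/n = 31·127/222 = 17.7342; b·c/n = 45·19/222 = 3.8514
OR_MH = (12.7282 + 36.8654 + 17.7342) / (3.3204 + 5.9231 + 3.8514) = 67.3278 / 13.0948 = 5.14156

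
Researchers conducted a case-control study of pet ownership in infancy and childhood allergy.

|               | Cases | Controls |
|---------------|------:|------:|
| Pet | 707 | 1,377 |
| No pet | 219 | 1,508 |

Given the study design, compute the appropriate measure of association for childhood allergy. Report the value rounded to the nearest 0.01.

3.54

Cells: a = 707, b = 1377, c = 219, d = 1508.
This is a case-control study: participants were sampled on outcome status, so risks in the source population cannot be estimated directly — relative risk is not valid here. The odds ratio is the appropriate measure.
OR = (a·d)/(b·c) = (707 × 1508) / (1377 × 219) = 1066156 / 301563 = 3.53543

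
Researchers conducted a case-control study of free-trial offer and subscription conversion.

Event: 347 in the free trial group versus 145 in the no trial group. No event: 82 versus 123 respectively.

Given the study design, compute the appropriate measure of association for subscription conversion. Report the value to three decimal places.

3.590

From the description: a = 347, b = 82, c = 145, d = 123.
This is a case-control study: participants were sampled on outcome status, so risks in the source population cannot be estimated directly — relative risk is not valid here. The odds ratio is the appropriate measure.
OR = (a·d)/(b·c) = (347 × 123) / (82 × 145) = 42681 / 11890 = 3.58966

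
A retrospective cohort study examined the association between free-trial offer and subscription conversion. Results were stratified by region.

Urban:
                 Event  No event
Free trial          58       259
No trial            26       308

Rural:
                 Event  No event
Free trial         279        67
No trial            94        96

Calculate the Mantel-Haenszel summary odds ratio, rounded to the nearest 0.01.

OR_MH = Σ(aᵢdᵢ/nᵢ) / Σ(bᵢcᵢ/nᵢ), where nᵢ is the stratum total.
Stratum 1 (Urban): n = 651; a·d/n = 58·308/651 = 27.4409; b·c/n = 259·26/651 = 10.3441
Stratum 2 (Rural): n = 536; a·d/n = 279·96/536 = 49.9701; b·c/n = 67·94/536 = 11.7500
OR_MH = (27.4409 + 49.9701) / (10.3441 + 11.7500) = 77.4110 / 22.0941 = 3.50370

3.50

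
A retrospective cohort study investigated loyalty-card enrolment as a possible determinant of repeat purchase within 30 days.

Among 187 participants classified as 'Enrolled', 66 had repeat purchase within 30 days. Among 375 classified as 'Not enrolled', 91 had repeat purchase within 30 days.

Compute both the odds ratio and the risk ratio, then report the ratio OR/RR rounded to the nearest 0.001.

1.170

From the description: a = 66, b = 121, c = 91, d = 284.
OR = (66·284)/(121·91) = 18744/11011 = 1.70230
Risk in exposed = 66/187 = 0.35294; risk in unexposed = 91/375 = 0.24267; RR = 1.45443
OR/RR = 1.70230 / 1.45443 = 1.17042
The outcome is not rare, so the OR lies further from 1 than the RR.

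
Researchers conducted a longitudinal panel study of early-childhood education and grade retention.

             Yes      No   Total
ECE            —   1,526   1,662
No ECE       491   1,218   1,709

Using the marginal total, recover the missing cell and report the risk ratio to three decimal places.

The missing cell is in the exposed row: 1662 − 1526 = 136.
So a = 136, b = 1526, c = 491, d = 1218.
RR = [a/(a+b)] / [c/(c+d)] = (136/1662) / (491/1709) = 0.08183/0.28730 = 0.28482

0.285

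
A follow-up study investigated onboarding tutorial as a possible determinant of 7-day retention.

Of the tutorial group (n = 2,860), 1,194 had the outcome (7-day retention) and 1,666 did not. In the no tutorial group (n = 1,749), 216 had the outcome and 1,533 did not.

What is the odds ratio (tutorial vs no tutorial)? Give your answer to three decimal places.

5.086

From the description: a = 1194, b = 1666, c = 216, d = 1533.
OR = (a·d)/(b·c) = (1194 × 1533) / (1666 × 216) = 1830402 / 359856 = 5.08648
The odds of 7-day retention are about 5.09 times as high in the tutorial group.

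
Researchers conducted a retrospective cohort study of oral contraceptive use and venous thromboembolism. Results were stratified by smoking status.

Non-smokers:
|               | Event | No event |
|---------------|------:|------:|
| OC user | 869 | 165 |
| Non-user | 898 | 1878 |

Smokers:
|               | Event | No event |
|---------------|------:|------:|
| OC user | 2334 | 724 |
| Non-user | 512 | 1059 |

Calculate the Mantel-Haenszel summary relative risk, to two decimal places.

2.45

RR_MH = Σ(aᵢ·n₀ᵢ/nᵢ) / Σ(cᵢ·n₁ᵢ/nᵢ), with n₁ᵢ = aᵢ+bᵢ (exposed), n₀ᵢ = cᵢ+dᵢ (unexposed), nᵢ = n₁ᵢ+n₀ᵢ.
Stratum 1 (Non-smokers): n₁ = 1034, n₀ = 2776, n = 3810; a·n₀/n = 869·2776/3810 = 633.1612; c·n₁/n = 898·1034/3810 = 243.7092
Stratum 2 (Smokers): n₁ = 3058, n₀ = 1571, n = 4629; a·n₀/n = 2334·1571/4629 = 792.1180; c·n₁/n = 512·3058/4629 = 338.2363
RR_MH = (633.1612 + 792.1180) / (243.7092 + 338.2363) = 1425.2791 / 581.9455 = 2.44916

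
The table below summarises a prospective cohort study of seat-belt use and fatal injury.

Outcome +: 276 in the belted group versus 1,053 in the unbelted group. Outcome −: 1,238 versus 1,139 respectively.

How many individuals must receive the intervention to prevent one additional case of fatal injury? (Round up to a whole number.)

4

Risk in treated group = 276/1514 = 0.18230; risk in control = 1053/2192 = 0.48038.
Absolute risk reduction = 0.48038 − 0.18230 = 0.29808
NNT = 1 / ARR = 1 / 0.29808 = 3.355 → round up → 4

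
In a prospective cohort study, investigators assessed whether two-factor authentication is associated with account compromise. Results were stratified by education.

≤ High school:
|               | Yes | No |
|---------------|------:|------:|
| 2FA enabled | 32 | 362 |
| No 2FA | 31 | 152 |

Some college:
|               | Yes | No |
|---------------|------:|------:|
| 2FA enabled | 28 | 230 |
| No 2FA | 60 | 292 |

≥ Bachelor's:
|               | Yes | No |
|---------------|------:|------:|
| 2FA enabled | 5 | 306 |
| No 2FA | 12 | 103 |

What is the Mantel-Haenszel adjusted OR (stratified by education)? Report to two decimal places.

0.45

OR_MH = Σ(aᵢdᵢ/nᵢ) / Σ(bᵢcᵢ/nᵢ), where nᵢ is the stratum total.
Stratum 1 (≤ High school): n = 577; a·d/n = 32·152/577 = 8.4298; b·c/n = 362·31/577 = 19.4489
Stratum 2 (Some college): n = 610; a·d/n = 28·292/610 = 13.4033; b·c/n = 230·60/610 = 22.6230
Stratum 3 (≥ Bachelor's): n = 426; a·d/n = 5·103/426 = 1.2089; b·c/n = 306·12/426 = 8.6197
OR_MH = (8.4298 + 13.4033 + 1.2089) / (19.4489 + 22.6230 + 8.6197) = 23.0420 / 50.6915 = 0.45455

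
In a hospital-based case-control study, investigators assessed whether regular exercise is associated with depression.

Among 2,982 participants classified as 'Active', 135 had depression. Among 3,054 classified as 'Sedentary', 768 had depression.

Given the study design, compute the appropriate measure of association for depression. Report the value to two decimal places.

0.14

From the description: a = 135, b = 2847, c = 768, d = 2286.
This is a hospital-based case-control study: participants were sampled on outcome status, so risks in the source population cannot be estimated directly — relative risk is not valid here. The odds ratio is the appropriate measure.
OR = (a·d)/(b·c) = (135 × 2286) / (2847 × 768) = 308610 / 2186496 = 0.14114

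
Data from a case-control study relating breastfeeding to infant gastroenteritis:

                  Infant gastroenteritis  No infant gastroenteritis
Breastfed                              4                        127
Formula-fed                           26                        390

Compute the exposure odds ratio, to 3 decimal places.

Cells: a = 4, b = 127, c = 26, d = 390.
OR = (a·d)/(b·c) = (4 × 390) / (127 × 26) = 1560 / 3302 = 0.47244
Exposure is associated with lower odds of infant gastroenteritis (OR = 0.47 < 1).

0.472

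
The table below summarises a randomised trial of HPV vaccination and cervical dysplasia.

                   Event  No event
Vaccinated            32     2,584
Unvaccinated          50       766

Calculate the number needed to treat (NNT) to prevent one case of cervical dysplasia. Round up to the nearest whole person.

21

Risk in treated group = 32/2616 = 0.01223; risk in control = 50/816 = 0.06127.
Absolute risk reduction = 0.06127 − 0.01223 = 0.04904
NNT = 1 / ARR = 1 / 0.04904 = 20.391 → round up → 21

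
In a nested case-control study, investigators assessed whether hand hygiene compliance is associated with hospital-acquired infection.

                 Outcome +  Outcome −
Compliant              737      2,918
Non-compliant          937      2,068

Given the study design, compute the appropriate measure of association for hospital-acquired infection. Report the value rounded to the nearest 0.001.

Cells: a = 737, b = 2918, c = 937, d = 2068.
This is a nested case-control study: participants were sampled on outcome status, so risks in the source population cannot be estimated directly — relative risk is not valid here. The odds ratio is the appropriate measure.
OR = (a·d)/(b·c) = (737 × 2068) / (2918 × 937) = 1524116 / 2734166 = 0.55743

0.557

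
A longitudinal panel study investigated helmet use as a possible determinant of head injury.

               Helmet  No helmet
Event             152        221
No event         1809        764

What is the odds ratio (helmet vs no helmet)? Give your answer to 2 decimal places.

Reading the table with exposure as columns: a = 152 (Helmet, case), b = 1809 (Helmet, non-case), c = 221 (No helmet, case), d = 764.
OR = (a·d)/(b·c) = (152 × 764) / (1809 × 221) = 116128 / 399789 = 0.29047
Exposure is associated with lower odds of head injury (OR = 0.29 < 1).

0.29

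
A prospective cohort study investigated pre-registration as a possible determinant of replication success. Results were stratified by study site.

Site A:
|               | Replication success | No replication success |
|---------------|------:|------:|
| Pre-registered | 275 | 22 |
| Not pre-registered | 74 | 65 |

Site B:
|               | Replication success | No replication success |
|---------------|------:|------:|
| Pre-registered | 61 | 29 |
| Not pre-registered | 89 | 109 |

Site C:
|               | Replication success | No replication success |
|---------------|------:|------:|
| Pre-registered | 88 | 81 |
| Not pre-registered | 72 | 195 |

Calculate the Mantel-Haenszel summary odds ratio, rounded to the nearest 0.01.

OR_MH = Σ(aᵢdᵢ/nᵢ) / Σ(bᵢcᵢ/nᵢ), where nᵢ is the stratum total.
Stratum 1 (Site A): n = 436; a·d/n = 275·65/436 = 40.9977; b·c/n = 22·74/436 = 3.7339
Stratum 2 (Site B): n = 288; a·d/n = 61·109/288 = 23.0868; b·c/n = 29·89/288 = 8.9618
Stratum 3 (Site C): n = 436; a·d/n = 88·195/436 = 39.3578; b·c/n = 81·72/436 = 13.3761
OR_MH = (40.9977 + 23.0868 + 39.3578) / (3.7339 + 8.9618 + 13.3761) = 103.4423 / 26.0719 = 3.96758

3.97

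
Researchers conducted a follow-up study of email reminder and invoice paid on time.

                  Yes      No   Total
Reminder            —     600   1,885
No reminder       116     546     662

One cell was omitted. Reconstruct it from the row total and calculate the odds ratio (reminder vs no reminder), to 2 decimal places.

10.08

The missing cell is in the exposed row: 1885 − 600 = 1285.
So a = 1285, b = 600, c = 116, d = 546.
OR = (a·d)/(b·c) = (1285 × 546) / (600 × 116) = 701610 / 69600 = 10.08060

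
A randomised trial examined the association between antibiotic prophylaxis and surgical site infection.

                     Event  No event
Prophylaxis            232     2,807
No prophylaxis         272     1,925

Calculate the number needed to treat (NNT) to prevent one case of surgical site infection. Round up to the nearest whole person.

Risk in treated group = 232/3039 = 0.07634; risk in control = 272/2197 = 0.12381.
Absolute risk reduction = 0.12381 − 0.07634 = 0.04746
NNT = 1 / ARR = 1 / 0.04746 = 21.068 → round up → 22

22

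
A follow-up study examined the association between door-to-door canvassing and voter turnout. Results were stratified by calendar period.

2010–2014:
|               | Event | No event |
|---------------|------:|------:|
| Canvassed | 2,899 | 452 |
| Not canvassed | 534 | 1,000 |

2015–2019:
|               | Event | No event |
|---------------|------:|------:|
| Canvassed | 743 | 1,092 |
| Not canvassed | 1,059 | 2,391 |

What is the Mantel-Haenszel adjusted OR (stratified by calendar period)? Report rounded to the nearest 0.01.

OR_MH = Σ(aᵢdᵢ/nᵢ) / Σ(bᵢcᵢ/nᵢ), where nᵢ is the stratum total.
Stratum 1 (2010–2014): n = 4885; a·d/n = 2899·1000/4885 = 593.4493; b·c/n = 452·534/4885 = 49.4100
Stratum 2 (2015–2019): n = 5285; a·d/n = 743·2391/5285 = 336.1425; b·c/n = 1092·1059/5285 = 218.8132
OR_MH = (593.4493 + 336.1425) / (49.4100 + 218.8132) = 929.5918 / 268.2233 = 3.46574

3.47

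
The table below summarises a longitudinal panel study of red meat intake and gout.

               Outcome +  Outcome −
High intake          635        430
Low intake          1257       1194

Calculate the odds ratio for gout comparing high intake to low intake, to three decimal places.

Cells: a = 635, b = 430, c = 1257, d = 1194.
OR = (a·d)/(b·c) = (635 × 1194) / (430 × 1257) = 758190 / 540510 = 1.40273
The odds of gout are about 1.40 times as high in the high intake group.

1.403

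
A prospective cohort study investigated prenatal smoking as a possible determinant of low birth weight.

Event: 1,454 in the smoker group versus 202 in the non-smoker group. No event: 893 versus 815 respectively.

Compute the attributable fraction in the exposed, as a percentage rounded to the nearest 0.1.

From the description: a = 1454, b = 893, c = 202, d = 815.
Risk in exposed = 1454/2347 = 0.61951; risk in unexposed = 202/1017 = 0.19862.
RR = 0.61951/0.19862 = 3.11904
AR% = (RR − 1)/RR × 100 = (3.11904 − 1)/3.11904 × 100 = 67.9388%

67.9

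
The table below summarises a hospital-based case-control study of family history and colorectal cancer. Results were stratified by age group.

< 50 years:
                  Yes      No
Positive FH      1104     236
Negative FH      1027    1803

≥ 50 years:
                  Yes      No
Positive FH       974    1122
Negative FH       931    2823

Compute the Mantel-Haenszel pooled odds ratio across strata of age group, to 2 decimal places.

OR_MH = Σ(aᵢdᵢ/nᵢ) / Σ(bᵢcᵢ/nᵢ), where nᵢ is the stratum total.
Stratum 1 (< 50 years): n = 4170; a·d/n = 1104·1803/4170 = 477.3410; b·c/n = 236·1027/4170 = 58.1228
Stratum 2 (≥ 50 years): n = 5850; a·d/n = 974·2823/5850 = 470.0174; b·c/n = 1122·931/5850 = 178.5610
OR_MH = (477.3410 + 470.0174) / (58.1228 + 178.5610) = 947.3584 / 236.6838 = 4.00263

4.00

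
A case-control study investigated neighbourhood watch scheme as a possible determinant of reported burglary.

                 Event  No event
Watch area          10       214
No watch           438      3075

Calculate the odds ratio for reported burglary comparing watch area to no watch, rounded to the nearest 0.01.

Cells: a = 10, b = 214, c = 438, d = 3075.
OR = (a·d)/(b·c) = (10 × 3075) / (214 × 438) = 30750 / 93732 = 0.32806
Exposure is associated with lower odds of reported burglary (OR = 0.33 < 1).

0.33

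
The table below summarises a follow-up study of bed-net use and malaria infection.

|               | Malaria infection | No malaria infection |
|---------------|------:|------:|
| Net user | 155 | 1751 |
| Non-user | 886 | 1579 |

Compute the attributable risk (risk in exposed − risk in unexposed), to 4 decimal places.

Cells: a = 155, b = 1751, c = 886, d = 1579.
Risk in exposed = 155/1906 = 0.081322; risk in unexposed = 886/2465 = 0.359432.
Risk difference = 0.081322 − 0.359432 = -0.278110

-0.2781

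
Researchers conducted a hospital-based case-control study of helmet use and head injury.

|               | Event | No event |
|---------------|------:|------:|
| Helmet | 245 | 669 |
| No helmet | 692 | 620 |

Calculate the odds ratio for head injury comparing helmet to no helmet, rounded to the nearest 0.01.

0.33

Cells: a = 245, b = 669, c = 692, d = 620.
OR = (a·d)/(b·c) = (245 × 620) / (669 × 692) = 151900 / 462948 = 0.32811
Exposure is associated with lower odds of head injury (OR = 0.33 < 1).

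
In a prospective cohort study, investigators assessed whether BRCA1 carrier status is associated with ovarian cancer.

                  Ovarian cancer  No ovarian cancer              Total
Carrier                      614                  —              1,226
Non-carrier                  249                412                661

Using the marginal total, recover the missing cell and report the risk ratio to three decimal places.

1.329

The missing cell is in the exposed row: 1226 − 614 = 612.
So a = 614, b = 612, c = 249, d = 412.
RR = [a/(a+b)] / [c/(c+d)] = (614/1226) / (249/661) = 0.50082/0.37670 = 1.32947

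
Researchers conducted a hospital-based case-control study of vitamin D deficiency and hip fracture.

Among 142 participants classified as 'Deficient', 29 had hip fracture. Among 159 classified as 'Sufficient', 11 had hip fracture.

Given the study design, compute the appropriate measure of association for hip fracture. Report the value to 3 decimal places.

From the description: a = 29, b = 113, c = 11, d = 148.
This is a hospital-based case-control study: participants were sampled on outcome status, so risks in the source population cannot be estimated directly — relative risk is not valid here. The odds ratio is the appropriate measure.
OR = (a·d)/(b·c) = (29 × 148) / (113 × 11) = 4292 / 1243 = 3.45294

3.453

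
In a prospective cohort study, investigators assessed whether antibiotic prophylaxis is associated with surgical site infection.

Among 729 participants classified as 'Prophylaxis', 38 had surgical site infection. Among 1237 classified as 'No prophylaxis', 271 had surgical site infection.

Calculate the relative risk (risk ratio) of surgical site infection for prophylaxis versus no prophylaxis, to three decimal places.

From the description: a = 38, b = 691, c = 271, d = 966.
Risk in exposed = 38/729 = 0.05213; risk in unexposed = 271/1237 = 0.21908.
RR = 0.05213 / 0.21908 = 0.23793
The risk is 76% lower among the exposed than among the unexposed.

0.238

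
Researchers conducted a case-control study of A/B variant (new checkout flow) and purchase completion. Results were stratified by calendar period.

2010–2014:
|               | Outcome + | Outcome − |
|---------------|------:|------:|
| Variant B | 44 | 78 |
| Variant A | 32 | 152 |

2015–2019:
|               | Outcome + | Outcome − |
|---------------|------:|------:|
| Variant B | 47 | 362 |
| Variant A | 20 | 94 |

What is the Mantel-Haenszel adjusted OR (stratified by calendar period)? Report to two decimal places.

1.38

OR_MH = Σ(aᵢdᵢ/nᵢ) / Σ(bᵢcᵢ/nᵢ), where nᵢ is the stratum total.
Stratum 1 (2010–2014): n = 306; a·d/n = 44·152/306 = 21.8562; b·c/n = 78·32/306 = 8.1569
Stratum 2 (2015–2019): n = 523; a·d/n = 47·94/523 = 8.4474; b·c/n = 362·20/523 = 13.8432
OR_MH = (21.8562 + 8.4474) / (8.1569 + 13.8432) = 30.3036 / 22.0001 = 1.37743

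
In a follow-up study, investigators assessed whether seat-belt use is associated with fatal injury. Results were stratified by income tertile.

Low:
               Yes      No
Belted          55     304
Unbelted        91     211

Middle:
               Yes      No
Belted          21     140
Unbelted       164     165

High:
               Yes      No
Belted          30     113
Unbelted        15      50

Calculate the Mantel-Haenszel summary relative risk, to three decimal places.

RR_MH = Σ(aᵢ·n₀ᵢ/nᵢ) / Σ(cᵢ·n₁ᵢ/nᵢ), with n₁ᵢ = aᵢ+bᵢ (exposed), n₀ᵢ = cᵢ+dᵢ (unexposed), nᵢ = n₁ᵢ+n₀ᵢ.
Stratum 1 (Low): n₁ = 359, n₀ = 302, n = 661; a·n₀/n = 55·302/661 = 25.1286; c·n₁/n = 91·359/661 = 49.4236
Stratum 2 (Middle): n₁ = 161, n₀ = 329, n = 490; a·n₀/n = 21·329/490 = 14.1000; c·n₁/n = 164·161/490 = 53.8857
Stratum 3 (High): n₁ = 143, n₀ = 65, n = 208; a·n₀/n = 30·65/208 = 9.3750; c·n₁/n = 15·143/208 = 10.3125
RR_MH = (25.1286 + 14.1000 + 9.3750) / (49.4236 + 53.8857 + 10.3125) = 48.6036 / 113.6218 = 0.42777

0.428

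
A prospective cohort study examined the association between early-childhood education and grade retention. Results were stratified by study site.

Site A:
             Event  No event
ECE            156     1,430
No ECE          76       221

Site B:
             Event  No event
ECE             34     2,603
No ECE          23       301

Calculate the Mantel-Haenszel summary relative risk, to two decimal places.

0.34

RR_MH = Σ(aᵢ·n₀ᵢ/nᵢ) / Σ(cᵢ·n₁ᵢ/nᵢ), with n₁ᵢ = aᵢ+bᵢ (exposed), n₀ᵢ = cᵢ+dᵢ (unexposed), nᵢ = n₁ᵢ+n₀ᵢ.
Stratum 1 (Site A): n₁ = 1586, n₀ = 297, n = 1883; a·n₀/n = 156·297/1883 = 24.6054; c·n₁/n = 76·1586/1883 = 64.0127
Stratum 2 (Site B): n₁ = 2637, n₀ = 324, n = 2961; a·n₀/n = 34·324/2961 = 3.7204; c·n₁/n = 23·2637/2961 = 20.4833
RR_MH = (24.6054 + 3.7204) / (64.0127 + 20.4833) = 28.3258 / 84.4960 = 0.33523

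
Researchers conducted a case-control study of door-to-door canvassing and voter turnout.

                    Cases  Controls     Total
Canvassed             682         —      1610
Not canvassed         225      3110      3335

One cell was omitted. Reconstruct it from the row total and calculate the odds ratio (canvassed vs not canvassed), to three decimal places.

10.158

The missing cell is in the exposed row: 1610 − 682 = 928.
So a = 682, b = 928, c = 225, d = 3110.
OR = (a·d)/(b·c) = (682 × 3110) / (928 × 225) = 2121020 / 208800 = 10.15814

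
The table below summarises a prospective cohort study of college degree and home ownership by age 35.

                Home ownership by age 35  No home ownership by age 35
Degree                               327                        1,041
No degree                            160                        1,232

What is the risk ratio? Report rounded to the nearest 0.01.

2.08

Cells: a = 327, b = 1041, c = 160, d = 1232.
Risk in exposed = 327/1368 = 0.23904; risk in unexposed = 160/1392 = 0.11494.
RR = 0.23904 / 0.11494 = 2.07961
The risk among the exposed is 2.08 times that among the unexposed.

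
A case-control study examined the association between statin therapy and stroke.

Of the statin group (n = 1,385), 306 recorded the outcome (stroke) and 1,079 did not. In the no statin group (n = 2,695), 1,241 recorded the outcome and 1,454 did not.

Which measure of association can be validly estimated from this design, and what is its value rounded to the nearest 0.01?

From the description: a = 306, b = 1079, c = 1241, d = 1454.
This is a case-control study: participants were sampled on outcome status, so risks in the source population cannot be estimated directly — relative risk is not valid here. The odds ratio is the appropriate measure.
OR = (a·d)/(b·c) = (306 × 1454) / (1079 × 1241) = 444924 / 1339039 = 0.33227

0.33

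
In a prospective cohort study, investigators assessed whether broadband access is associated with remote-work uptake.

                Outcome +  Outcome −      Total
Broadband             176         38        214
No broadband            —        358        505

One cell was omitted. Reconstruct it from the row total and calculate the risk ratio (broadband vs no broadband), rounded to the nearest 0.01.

The missing cell is in the unexposed row: 505 − 358 = 147.
So a = 176, b = 38, c = 147, d = 358.
RR = [a/(a+b)] / [c/(c+d)] = (176/214) / (147/505) = 0.82243/0.29109 = 2.82535

2.83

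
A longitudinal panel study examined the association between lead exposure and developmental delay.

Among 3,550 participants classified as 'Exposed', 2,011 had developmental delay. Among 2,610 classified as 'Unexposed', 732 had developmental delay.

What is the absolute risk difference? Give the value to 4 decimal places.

From the description: a = 2011, b = 1539, c = 732, d = 1878.
Risk in exposed = 2011/3550 = 0.566479; risk in unexposed = 732/2610 = 0.280460.
Risk difference = 0.566479 − 0.280460 = 0.286019

0.2860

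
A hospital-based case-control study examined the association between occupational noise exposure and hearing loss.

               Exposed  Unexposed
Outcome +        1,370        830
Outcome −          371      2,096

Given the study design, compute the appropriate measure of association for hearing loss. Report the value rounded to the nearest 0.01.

Reading the table with exposure as columns: a = 1370 (Exposed, case), b = 371 (Exposed, non-case), c = 830 (Unexposed, case), d = 2096.
This is a hospital-based case-control study: participants were sampled on outcome status, so risks in the source population cannot be estimated directly — relative risk is not valid here. The odds ratio is the appropriate measure.
OR = (a·d)/(b·c) = (1370 × 2096) / (371 × 830) = 2871520 / 307930 = 9.32524

9.33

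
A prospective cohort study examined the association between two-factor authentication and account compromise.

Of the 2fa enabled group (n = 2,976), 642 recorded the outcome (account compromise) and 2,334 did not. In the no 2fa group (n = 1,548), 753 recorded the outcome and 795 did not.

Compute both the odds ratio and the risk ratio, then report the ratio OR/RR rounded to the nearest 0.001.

From the description: a = 642, b = 2334, c = 753, d = 795.
OR = (642·795)/(2334·753) = 510390/1757502 = 0.29041
Risk in exposed = 642/2976 = 0.21573; risk in unexposed = 753/1548 = 0.48643; RR = 0.44348
OR/RR = 0.29041 / 0.44348 = 0.65483
The outcome is not rare, so the OR lies further from 1 than the RR.

0.655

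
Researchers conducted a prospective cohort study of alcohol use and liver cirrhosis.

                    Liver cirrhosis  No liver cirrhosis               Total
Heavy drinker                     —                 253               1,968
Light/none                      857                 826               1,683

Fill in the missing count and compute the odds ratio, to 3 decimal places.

6.533

The missing cell is in the exposed row: 1968 − 253 = 1715.
So a = 1715, b = 253, c = 857, d = 826.
OR = (a·d)/(b·c) = (1715 × 826) / (253 × 857) = 1416590 / 216821 = 6.53345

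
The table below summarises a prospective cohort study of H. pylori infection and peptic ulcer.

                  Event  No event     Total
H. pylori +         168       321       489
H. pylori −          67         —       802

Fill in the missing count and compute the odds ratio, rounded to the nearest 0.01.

5.74

The missing cell is in the unexposed row: 802 − 67 = 735.
So a = 168, b = 321, c = 67, d = 735.
OR = (a·d)/(b·c) = (168 × 735) / (321 × 67) = 123480 / 21507 = 5.74139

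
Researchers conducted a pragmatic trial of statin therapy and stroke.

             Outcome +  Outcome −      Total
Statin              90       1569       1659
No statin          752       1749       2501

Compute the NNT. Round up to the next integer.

5

Risk in treated group = 90/1659 = 0.05425; risk in control = 752/2501 = 0.30068.
Absolute risk reduction = 0.30068 − 0.05425 = 0.24643
NNT = 1 / ARR = 1 / 0.24643 = 4.058 → round up → 5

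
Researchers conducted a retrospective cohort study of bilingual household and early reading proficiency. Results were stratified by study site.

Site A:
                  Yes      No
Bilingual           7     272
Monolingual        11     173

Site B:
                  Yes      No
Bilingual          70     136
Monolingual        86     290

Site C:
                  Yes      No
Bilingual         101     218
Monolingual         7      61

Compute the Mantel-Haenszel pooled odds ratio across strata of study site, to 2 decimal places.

OR_MH = Σ(aᵢdᵢ/nᵢ) / Σ(bᵢcᵢ/nᵢ), where nᵢ is the stratum total.
Stratum 1 (Site A): n = 463; a·d/n = 7·173/463 = 2.6156; b·c/n = 272·11/463 = 6.4622
Stratum 2 (Site B): n = 582; a·d/n = 70·290/582 = 34.8797; b·c/n = 136·86/582 = 20.0962
Stratum 3 (Site C): n = 387; a·d/n = 101·61/387 = 15.9199; b·c/n = 218·7/387 = 3.9432
OR_MH = (2.6156 + 34.8797 + 15.9199) / (6.4622 + 20.0962 + 3.9432) = 53.4152 / 30.5016 = 1.75123

1.75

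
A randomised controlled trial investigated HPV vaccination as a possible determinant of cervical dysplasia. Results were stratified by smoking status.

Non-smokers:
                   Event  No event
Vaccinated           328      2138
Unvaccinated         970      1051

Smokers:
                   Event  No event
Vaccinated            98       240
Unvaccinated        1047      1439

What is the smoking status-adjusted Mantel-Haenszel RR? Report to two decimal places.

0.36

RR_MH = Σ(aᵢ·n₀ᵢ/nᵢ) / Σ(cᵢ·n₁ᵢ/nᵢ), with n₁ᵢ = aᵢ+bᵢ (exposed), n₀ᵢ = cᵢ+dᵢ (unexposed), nᵢ = n₁ᵢ+n₀ᵢ.
Stratum 1 (Non-smokers): n₁ = 2466, n₀ = 2021, n = 4487; a·n₀/n = 328·2021/4487 = 147.7352; c·n₁/n = 970·2466/4487 = 533.1001
Stratum 2 (Smokers): n₁ = 338, n₀ = 2486, n = 2824; a·n₀/n = 98·2486/2824 = 86.2705; c·n₁/n = 1047·338/2824 = 125.3137
RR_MH = (147.7352 + 86.2705) / (533.1001 + 125.3137) = 234.0058 / 658.4138 = 0.35541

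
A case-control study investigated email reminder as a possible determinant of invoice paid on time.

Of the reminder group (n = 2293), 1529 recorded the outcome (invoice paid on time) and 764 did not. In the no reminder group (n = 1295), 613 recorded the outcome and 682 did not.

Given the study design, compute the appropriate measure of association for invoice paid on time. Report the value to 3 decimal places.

From the description: a = 1529, b = 764, c = 613, d = 682.
This is a case-control study: participants were sampled on outcome status, so risks in the source population cannot be estimated directly — relative risk is not valid here. The odds ratio is the appropriate measure.
OR = (a·d)/(b·c) = (1529 × 682) / (764 × 613) = 1042778 / 468332 = 2.22658

2.227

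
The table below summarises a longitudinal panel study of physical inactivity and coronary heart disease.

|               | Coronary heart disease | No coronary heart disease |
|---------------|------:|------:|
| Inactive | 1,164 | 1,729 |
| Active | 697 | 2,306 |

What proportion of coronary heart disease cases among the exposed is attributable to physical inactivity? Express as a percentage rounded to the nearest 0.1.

42.3

Cells: a = 1164, b = 1729, c = 697, d = 2306.
Risk in exposed = 1164/2893 = 0.40235; risk in unexposed = 697/3003 = 0.23210.
RR = 0.40235/0.23210 = 1.73351
AR% = (RR − 1)/RR × 100 = (1.73351 − 1)/1.73351 × 100 = 42.3137%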